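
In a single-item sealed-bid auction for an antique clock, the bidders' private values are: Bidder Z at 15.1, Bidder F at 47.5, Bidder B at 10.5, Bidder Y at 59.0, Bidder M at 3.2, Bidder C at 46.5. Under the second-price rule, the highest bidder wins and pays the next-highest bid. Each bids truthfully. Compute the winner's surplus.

Ranking the bids: Bidder Y 59.0, then Bidder F 47.5, then Bidder C 46.5, then Bidder Z 15.1, then Bidder B 10.5, then Bidder M 3.2.
Bidder Y wins with the top bid and pays the second-highest, 47.5.
Surplus = 59.0 − 47.5 = 11.5.

11.5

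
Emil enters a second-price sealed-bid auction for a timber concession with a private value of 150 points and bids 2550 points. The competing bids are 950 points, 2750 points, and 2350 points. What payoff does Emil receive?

Emil's payoff: 0 points.

Highest competing bid: 2750 points.
Emil's bid 2550 points is not the highest, so Emil loses, pays nothing, and earns zero payoff.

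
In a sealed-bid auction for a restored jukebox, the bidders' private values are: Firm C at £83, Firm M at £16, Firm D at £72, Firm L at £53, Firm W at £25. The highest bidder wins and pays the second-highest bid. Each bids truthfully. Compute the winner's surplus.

Surplus = £11.

Bids in descending order: Firm C £83, then Firm D £72, then Firm L £53, then Firm W £25, then Firm M £16.
Firm C wins with the top bid and pays the second-highest, £72.
Surplus = £83 − £72 = £11.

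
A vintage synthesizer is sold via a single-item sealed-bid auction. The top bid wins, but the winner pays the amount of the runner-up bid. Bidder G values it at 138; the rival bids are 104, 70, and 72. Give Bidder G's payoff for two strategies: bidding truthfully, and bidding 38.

The highest competing bid is 104.
Bidding truthfully at 138: Bidder G has the top bid, wins, and pays the second-highest bid 104. Payoff = 138 − 104 = 34.
Bidding 38: the top bid is 104 (a rival), so Bidder G loses. Payoff = 0.

(a) 34  (b) 0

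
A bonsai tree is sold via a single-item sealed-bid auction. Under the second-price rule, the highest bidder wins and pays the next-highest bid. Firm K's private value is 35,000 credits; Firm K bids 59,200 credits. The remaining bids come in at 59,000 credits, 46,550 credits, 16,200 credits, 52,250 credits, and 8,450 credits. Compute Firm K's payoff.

-24,000 credits

Highest competing bid: 59,000 credits.
Firm K's bid 59,200 credits is the highest overall, so Firm K wins and pays the second-highest bid, 59,000 credits.
Payoff = value − price = 35,000 credits − 59,000 credits = -24,000 credits.
Overbidding won the item at a price above value — truthful bidding would have avoided this loss.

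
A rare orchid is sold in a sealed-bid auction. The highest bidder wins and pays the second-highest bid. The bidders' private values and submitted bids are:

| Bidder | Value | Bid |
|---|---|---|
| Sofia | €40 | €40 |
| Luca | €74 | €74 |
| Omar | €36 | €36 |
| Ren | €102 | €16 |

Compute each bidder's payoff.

Sofia €0, Luca €34, Omar €0, Ren €0.

Ordered from highest: Luca €74, then Sofia €40, then Omar €36, then Ren €16.
Luca has the top bid and wins; the price is the second-highest bid, €40.
Luca's payoff = €74 − €40 = €34. All other bidders lose, so their payoff is 0.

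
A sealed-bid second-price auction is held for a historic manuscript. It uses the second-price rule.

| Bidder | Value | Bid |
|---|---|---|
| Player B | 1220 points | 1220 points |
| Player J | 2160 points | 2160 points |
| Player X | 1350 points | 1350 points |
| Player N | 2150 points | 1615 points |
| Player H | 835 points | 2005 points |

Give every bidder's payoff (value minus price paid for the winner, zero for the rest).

Payoffs: Player B 0 points, Player J 155 points, Player X 0 points, Player N 0 points, Player H 0 points.

Sorted high to low: Player J 2160 points; Player H 2005 points; Player N 1615 points; Player X 1350 points; Player B 1220 points.
Player J has the top bid and wins; the price is the second-highest bid, 2005 points.
Player J's payoff = 2160 points − 2005 points = 155 points. All other bidders lose, so their payoff is 0.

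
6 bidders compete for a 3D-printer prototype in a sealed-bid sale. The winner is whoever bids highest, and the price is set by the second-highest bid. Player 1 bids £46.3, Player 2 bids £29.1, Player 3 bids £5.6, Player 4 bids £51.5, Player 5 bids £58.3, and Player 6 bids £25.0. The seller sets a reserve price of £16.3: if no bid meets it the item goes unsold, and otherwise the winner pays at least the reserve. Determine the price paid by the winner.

£51.5

Ordered from highest: Player 5 £58.3, then Player 4 £51.5, then Player 1 £46.3, then Player 2 £29.1, then Player 6 £25.0, then Player 3 £5.6.
Player 5 has the highest bid, so Player 5 wins.
The second-highest bid is £51.5, which exceeds the reserve, so that sets the price.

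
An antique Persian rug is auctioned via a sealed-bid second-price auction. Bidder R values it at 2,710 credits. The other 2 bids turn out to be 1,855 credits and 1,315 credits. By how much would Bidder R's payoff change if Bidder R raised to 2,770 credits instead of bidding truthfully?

Payoff change: 0 credits.

The highest competing bid is 1,855 credits.
Bidding truthfully at 2,710 credits: Bidder R has the top bid, wins, and pays the second-highest bid 1,855 credits. Payoff = 2,710 credits − 1,855 credits = 855 credits.
Bidding 2,770 credits: Bidder R has the top bid, wins, and pays the second-highest bid 1,855 credits. Payoff = 2,710 credits − 1,855 credits = 855 credits.
Change = 855 credits − 855 credits = 0 credits.
The bid only affects whether you win, not the price — here both bids land on the same side of the top rival bid, so the deviation is payoff-neutral.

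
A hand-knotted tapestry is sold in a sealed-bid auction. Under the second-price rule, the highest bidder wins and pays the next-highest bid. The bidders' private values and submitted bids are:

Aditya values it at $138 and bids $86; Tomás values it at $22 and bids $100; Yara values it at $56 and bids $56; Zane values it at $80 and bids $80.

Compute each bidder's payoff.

Sorted high to low: Tomás $100; Aditya $86; Zane $80; Yara $56.
Tomás has the top bid and wins; the price is the second-highest bid, $86.
Tomás's payoff = $22 − $86 = -$64. All other bidders lose, so their payoff is 0.

Payoffs: Aditya $0, Tomás -$64, Yara $0, Zane $0.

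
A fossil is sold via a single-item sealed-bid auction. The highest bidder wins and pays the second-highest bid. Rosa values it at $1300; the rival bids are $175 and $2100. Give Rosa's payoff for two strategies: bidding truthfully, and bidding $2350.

(a) $0  (b) -$800

The highest competing bid is $2100.
Bidding truthfully at $1300: the top bid is $2100 (a rival), so Rosa loses. Payoff = $0.
Bidding $2350: Rosa has the top bid, wins, and pays the second-highest bid $2100. Payoff = $1300 − $2100 = -$800.
This is the dominant-strategy logic: truthful bidding weakly beats any alternative.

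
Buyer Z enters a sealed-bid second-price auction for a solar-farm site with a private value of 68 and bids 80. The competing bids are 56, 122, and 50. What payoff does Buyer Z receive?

Highest competing bid: 122.
Buyer Z's bid 80 is not the highest, so Buyer Z loses, pays nothing, and earns zero payoff.

Payoff = 0.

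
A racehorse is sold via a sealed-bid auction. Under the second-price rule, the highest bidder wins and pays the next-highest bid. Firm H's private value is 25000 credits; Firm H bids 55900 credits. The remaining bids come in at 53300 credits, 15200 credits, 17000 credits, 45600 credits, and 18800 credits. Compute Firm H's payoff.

Payoff = -28300 credits.

Highest competing bid: 53300 credits.
Firm H's bid 55900 credits is the highest overall, so Firm H wins and pays the second-highest bid, 53300 credits.
Payoff = value − price = 25000 credits − 53300 credits = -28300 credits.
Overbidding won the item at a price above value — truthful bidding would have avoided this loss.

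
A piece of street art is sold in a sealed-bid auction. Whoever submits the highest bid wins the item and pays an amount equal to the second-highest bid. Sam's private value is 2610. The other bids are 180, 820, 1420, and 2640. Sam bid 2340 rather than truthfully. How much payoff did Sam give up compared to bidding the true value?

0

The highest competing bid is 2640.
Bidding truthfully at 2610: the top bid is 2640 (a rival), so Sam loses. Payoff = 0.
Bidding 2340: the top bid is 2640 (a rival), so Sam loses. Payoff = 0.
Regret = truthful payoff − actual payoff = 0 − 0 = 0.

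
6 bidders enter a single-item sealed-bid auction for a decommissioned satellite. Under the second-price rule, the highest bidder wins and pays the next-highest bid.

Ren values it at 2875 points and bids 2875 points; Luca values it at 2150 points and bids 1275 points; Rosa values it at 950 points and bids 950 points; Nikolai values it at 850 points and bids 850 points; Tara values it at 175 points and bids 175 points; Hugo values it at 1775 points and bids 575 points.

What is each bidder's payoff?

Payoffs: Ren 1600 points, Luca 0 points, Rosa 0 points, Nikolai 0 points, Tara 0 points, Hugo 0 points.

Ordered from highest: Ren 2875 points; Luca 1275 points; Rosa 950 points; Nikolai 850 points; Hugo 575 points; Tara 175 points.
Ren has the top bid and wins; the price is the second-highest bid, 1275 points.
Ren's payoff = 2875 points − 1275 points = 1600 points. All other bidders lose, so their payoff is 0.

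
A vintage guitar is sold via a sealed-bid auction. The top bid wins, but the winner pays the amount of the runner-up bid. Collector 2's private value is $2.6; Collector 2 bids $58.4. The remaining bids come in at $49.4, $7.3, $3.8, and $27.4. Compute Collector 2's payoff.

Payoff = -$46.8.

Highest competing bid: $49.4.
Collector 2's bid $58.4 is the highest overall, so Collector 2 wins and pays the second-highest bid, $49.4.
Payoff = value − price = $2.6 − $49.4 = -$46.8.
Overbidding won the item at a price above value — truthful bidding would have avoided this loss.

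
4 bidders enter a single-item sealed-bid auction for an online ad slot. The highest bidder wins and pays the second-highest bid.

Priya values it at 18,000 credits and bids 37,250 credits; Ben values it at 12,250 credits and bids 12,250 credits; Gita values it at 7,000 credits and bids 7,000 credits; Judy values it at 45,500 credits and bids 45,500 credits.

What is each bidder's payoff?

Ranking the bids: Judy 45,500 credits > Priya 37,250 credits > Ben 12,250 credits > Gita 7,000 credits.
Judy has the top bid and wins; the price is the second-highest bid, 37,250 credits.
Judy's payoff = 45,500 credits − 37,250 credits = 8,250 credits. All other bidders lose, so their payoff is 0.

Payoffs: Priya 0 credits, Ben 0 credits, Gita 0 credits, Judy 8,250 credits.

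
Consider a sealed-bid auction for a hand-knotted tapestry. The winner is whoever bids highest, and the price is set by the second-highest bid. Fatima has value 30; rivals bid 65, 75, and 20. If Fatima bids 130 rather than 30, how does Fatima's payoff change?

The highest competing bid is 75.
Bidding truthfully at 30: the top bid is 75 (a rival), so Fatima loses. Payoff = 0.
Bidding 130: Fatima has the top bid, wins, and pays the second-highest bid 75. Payoff = 30 − 75 = -45.
Change = -45 − 0 = -45.
Deviating from a truthful bid can only lose payoff in a second-price auction — never gain.

Payoff change: -45.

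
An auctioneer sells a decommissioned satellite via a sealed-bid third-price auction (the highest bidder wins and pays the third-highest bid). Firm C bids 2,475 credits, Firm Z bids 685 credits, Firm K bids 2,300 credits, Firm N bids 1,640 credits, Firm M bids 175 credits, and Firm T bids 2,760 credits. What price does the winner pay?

2,300 credits

Ordered from highest: Firm T 2,760 credits; Firm C 2,475 credits; Firm K 2,300 credits; Firm N 1,640 credits; Firm Z 685 credits; Firm M 175 credits.
Firm T is the highest bidder, so Firm T wins.
Under the third-price rule, the price is the third-highest bid: 2,300 credits.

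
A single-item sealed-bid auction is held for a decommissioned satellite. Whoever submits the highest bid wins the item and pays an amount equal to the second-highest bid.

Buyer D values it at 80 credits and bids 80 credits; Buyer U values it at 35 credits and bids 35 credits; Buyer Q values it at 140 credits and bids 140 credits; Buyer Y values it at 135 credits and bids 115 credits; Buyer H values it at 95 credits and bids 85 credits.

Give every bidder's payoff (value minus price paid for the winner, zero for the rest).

Payoffs: Buyer D 0 credits, Buyer U 0 credits, Buyer Q 25 credits, Buyer Y 0 credits, Buyer H 0 credits.

Ranking the bids: Buyer Q 140 credits > Buyer Y 115 credits > Buyer H 85 credits > Buyer D 80 credits > Buyer U 35 credits.
Buyer Q has the top bid and wins; the price is the second-highest bid, 115 credits.
Buyer Q's payoff = 140 credits − 115 credits = 25 credits. All other bidders lose, so their payoff is 0.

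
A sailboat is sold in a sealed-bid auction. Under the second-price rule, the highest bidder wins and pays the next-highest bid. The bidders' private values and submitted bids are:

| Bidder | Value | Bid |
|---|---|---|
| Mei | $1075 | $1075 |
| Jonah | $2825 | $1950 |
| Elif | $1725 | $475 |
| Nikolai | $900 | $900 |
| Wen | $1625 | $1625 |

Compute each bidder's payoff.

Ranking the bids: Jonah $1950, then Wen $1625, then Mei $1075, then Nikolai $900, then Elif $475.
Jonah has the top bid and wins; the price is the second-highest bid, $1625.
Jonah's payoff = $2825 − $1625 = $1200. All other bidders lose, so their payoff is 0.

Mei $0, Jonah $1200, Elif $0, Nikolai $0, Wen $0.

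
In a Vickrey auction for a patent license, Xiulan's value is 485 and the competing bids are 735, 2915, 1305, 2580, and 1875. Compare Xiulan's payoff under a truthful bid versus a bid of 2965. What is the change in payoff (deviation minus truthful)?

The highest competing bid is 2915.
Bidding truthfully at 485: the top bid is 2915 (a rival), so Xiulan loses. Payoff = 0.
Bidding 2965: Xiulan has the top bid, wins, and pays the second-highest bid 2915. Payoff = 485 − 2915 = -2430.
Change = -2430 − 0 = -2430.

Change in payoff: -2430.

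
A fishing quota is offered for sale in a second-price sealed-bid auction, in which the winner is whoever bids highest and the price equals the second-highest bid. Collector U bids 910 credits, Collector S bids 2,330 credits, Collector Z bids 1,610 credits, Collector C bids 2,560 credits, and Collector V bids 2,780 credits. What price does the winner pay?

2,560 credits

Ranking the bids: Collector V 2,780 credits, then Collector C 2,560 credits, then Collector S 2,330 credits, then Collector Z 1,610 credits, then Collector U 910 credits.
Collector V is the highest bidder, so Collector V wins.
Under the second-price rule, the price is the second-highest bid: 2,560 credits.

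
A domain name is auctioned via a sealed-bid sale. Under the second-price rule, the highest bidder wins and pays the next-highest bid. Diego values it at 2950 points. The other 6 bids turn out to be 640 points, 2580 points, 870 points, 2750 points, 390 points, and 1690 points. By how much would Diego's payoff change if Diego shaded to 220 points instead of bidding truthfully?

The highest competing bid is 2750 points.
Bidding truthfully at 2950 points: Diego has the top bid, wins, and pays the second-highest bid 2750 points. Payoff = 2950 points − 2750 points = 200 points.
Bidding 220 points: the top bid is 2750 points (a rival), so Diego loses. Payoff = 0 points.
Change = 0 points − 200 points = -200 points.
This is the dominant-strategy logic: truthful bidding weakly beats any alternative.

Payoff change: -200 points.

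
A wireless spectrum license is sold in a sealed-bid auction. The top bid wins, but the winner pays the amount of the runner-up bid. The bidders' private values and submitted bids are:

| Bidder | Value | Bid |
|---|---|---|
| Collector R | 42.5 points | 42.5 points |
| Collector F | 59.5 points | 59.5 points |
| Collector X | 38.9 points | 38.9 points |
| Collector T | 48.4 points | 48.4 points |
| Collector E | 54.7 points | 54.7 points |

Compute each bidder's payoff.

Sorted high to low: Collector F 59.5 points > Collector E 54.7 points > Collector T 48.4 points > Collector R 42.5 points > Collector X 38.9 points.
Collector F has the top bid and wins; the price is the second-highest bid, 54.7 points.
Collector F's payoff = 59.5 points − 54.7 points = 4.8 points. All other bidders lose, so their payoff is 0.

Payoffs: Collector R 0.0 points, Collector F 4.8 points, Collector X 0.0 points, Collector T 0.0 points, Collector E 0.0 points.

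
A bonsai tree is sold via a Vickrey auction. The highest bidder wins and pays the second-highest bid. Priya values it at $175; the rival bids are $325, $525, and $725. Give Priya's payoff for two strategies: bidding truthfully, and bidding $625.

The highest competing bid is $725.
Bidding truthfully at $175: the top bid is $725 (a rival), so Priya loses. Payoff = $0.
Bidding $625: the top bid is $725 (a rival), so Priya loses. Payoff = $0.
The bid only affects whether you win, not the price — here both bids land on the same side of the top rival bid, so the deviation is payoff-neutral.

Truthful: $0; alternative: $0.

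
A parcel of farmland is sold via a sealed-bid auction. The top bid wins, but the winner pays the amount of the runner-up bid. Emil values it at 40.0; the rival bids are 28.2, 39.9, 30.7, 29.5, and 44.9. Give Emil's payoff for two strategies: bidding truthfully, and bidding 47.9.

The highest competing bid is 44.9.
Bidding truthfully at 40.0: the top bid is 44.9 (a rival), so Emil loses. Payoff = 0.0.
Bidding 47.9: Emil has the top bid, wins, and pays the second-highest bid 44.9. Payoff = 40.0 − 44.9 = -4.9.

Truthful: 0.0; alternative: -4.9.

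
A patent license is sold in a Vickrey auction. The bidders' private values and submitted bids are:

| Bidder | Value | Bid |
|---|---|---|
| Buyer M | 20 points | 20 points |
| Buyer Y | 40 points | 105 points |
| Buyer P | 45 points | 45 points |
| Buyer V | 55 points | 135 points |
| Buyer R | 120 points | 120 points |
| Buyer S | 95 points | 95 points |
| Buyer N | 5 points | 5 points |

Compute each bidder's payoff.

Bids in descending order: Buyer V 135 points > Buyer R 120 points > Buyer Y 105 points > Buyer S 95 points > Buyer P 45 points > Buyer M 20 points > Buyer N 5 points.
Buyer V has the top bid and wins; the price is the second-highest bid, 120 points.
Buyer V's payoff = 55 points − 120 points = -65 points. All other bidders lose, so their payoff is 0.

Buyer M 0 points, Buyer Y 0 points, Buyer P 0 points, Buyer V -65 points, Buyer R 0 points, Buyer S 0 points, Buyer N 0 points.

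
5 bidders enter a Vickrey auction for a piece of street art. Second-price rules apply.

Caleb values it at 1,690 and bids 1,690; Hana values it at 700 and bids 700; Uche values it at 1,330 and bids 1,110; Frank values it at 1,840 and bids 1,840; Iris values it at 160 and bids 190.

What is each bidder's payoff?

Ordered from highest: Frank 1,840; Caleb 1,690; Uche 1,110; Hana 700; Iris 190.
Frank has the top bid and wins; the price is the second-highest bid, 1,690.
Frank's payoff = 1,840 − 1,690 = 150. All other bidders lose, so their payoff is 0.

Caleb 0, Hana 0, Uche 0, Frank 150, Iris 0.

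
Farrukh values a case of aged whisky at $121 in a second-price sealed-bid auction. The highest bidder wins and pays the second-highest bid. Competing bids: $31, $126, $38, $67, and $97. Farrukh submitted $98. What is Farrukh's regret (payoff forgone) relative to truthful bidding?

Regret: $0.

The highest competing bid is $126.
Bidding truthfully at $121: the top bid is $126 (a rival), so Farrukh loses. Payoff = $0.
Bidding $98: the top bid is $126 (a rival), so Farrukh loses. Payoff = $0.
Regret = truthful payoff − actual payoff = $0 − $0 = $0.
The bid only affects whether you win, not the price — here both bids land on the same side of the top rival bid, so the deviation is payoff-neutral.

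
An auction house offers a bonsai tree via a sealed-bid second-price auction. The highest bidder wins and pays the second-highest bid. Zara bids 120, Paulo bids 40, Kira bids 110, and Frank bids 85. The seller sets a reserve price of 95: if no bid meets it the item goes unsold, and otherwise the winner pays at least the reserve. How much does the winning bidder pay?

Ordered from highest: Zara 120; Kira 110; Frank 85; Paulo 40.
Zara has the highest bid, so Zara wins.
The second-highest bid is 110, which exceeds the reserve, so that sets the price.

110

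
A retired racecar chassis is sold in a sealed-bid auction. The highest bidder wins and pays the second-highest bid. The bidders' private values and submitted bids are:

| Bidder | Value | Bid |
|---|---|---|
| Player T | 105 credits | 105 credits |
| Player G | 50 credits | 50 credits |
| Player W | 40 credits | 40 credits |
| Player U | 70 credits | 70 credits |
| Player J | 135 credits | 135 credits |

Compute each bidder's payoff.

Sorted high to low: Player J 135 credits > Player T 105 credits > Player U 70 credits > Player G 50 credits > Player W 40 credits.
Player J has the top bid and wins; the price is the second-highest bid, 105 credits.
Player J's payoff = 135 credits − 105 credits = 30 credits. All other bidders lose, so their payoff is 0.

Payoffs: Player T 0 credits, Player G 0 credits, Player W 0 credits, Player U 0 credits, Player J 30 credits.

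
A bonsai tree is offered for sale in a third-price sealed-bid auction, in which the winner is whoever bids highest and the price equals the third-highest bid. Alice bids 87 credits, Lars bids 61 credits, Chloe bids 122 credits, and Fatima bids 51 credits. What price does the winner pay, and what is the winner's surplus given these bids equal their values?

Bids in descending order: Chloe 122 credits, then Alice 87 credits, then Lars 61 credits, then Fatima 51 credits.
Chloe is the highest bidder, so Chloe wins.
Under the third-price rule, the price is the third-highest bid: 61 credits.
Surplus = 122 credits − 61 credits = 61 credits.

Price 61 credits; surplus 61 credits.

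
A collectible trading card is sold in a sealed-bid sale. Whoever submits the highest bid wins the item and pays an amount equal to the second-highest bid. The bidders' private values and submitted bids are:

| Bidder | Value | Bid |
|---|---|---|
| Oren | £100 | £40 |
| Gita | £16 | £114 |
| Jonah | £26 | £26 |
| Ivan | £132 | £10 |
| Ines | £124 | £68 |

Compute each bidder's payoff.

Oren £0, Gita -£52, Jonah £0, Ivan £0, Ines £0.

Ordered from highest: Gita £114 > Ines £68 > Oren £40 > Jonah £26 > Ivan £10.
Gita has the top bid and wins; the price is the second-highest bid, £68.
Gita's payoff = £16 − £68 = -£52. All other bidders lose, so their payoff is 0.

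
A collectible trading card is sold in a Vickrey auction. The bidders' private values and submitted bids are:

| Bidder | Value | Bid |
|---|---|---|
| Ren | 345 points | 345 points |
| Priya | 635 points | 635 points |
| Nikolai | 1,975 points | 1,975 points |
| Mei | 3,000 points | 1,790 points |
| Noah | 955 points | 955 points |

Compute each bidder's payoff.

Payoffs: Ren 0 points, Priya 0 points, Nikolai 185 points, Mei 0 points, Noah 0 points.

Ordered from highest: Nikolai 1,975 points > Mei 1,790 points > Noah 955 points > Priya 635 points > Ren 345 points.
Nikolai has the top bid and wins; the price is the second-highest bid, 1,790 points.
Nikolai's payoff = 1,975 points − 1,790 points = 185 points. All other bidders lose, so their payoff is 0.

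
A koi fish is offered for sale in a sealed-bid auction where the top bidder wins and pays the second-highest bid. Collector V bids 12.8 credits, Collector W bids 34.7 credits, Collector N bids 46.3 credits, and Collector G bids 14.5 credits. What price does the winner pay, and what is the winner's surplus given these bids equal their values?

Ranking the bids: Collector N 46.3 credits; Collector W 34.7 credits; Collector G 14.5 credits; Collector V 12.8 credits.
Collector N is the highest bidder, so Collector N wins.
Under the second-price rule, the price is the second-highest bid: 34.7 credits.
Surplus = 46.3 credits − 34.7 credits = 11.6 credits.

The winner pays 34.7 credits for a surplus of 11.6 credits.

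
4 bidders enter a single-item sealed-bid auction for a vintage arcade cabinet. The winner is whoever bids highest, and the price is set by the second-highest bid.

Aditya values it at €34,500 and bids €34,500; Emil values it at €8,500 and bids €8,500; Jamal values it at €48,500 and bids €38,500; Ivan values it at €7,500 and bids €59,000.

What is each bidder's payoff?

Aditya €0, Emil €0, Jamal €0, Ivan -€31,000.

Ordered from highest: Ivan €59,000, then Jamal €38,500, then Aditya €34,500, then Emil €8,500.
Ivan has the top bid and wins; the price is the second-highest bid, €38,500.
Ivan's payoff = €7,500 − €38,500 = -€31,000. All other bidders lose, so their payoff is 0.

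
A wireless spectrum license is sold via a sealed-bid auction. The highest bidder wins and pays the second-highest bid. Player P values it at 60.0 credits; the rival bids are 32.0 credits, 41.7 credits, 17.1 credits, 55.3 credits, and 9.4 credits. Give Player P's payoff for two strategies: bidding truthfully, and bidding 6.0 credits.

The highest competing bid is 55.3 credits.
Bidding truthfully at 60.0 credits: Player P has the top bid, wins, and pays the second-highest bid 55.3 credits. Payoff = 60.0 credits − 55.3 credits = 4.7 credits.
Bidding 6.0 credits: the top bid is 55.3 credits (a rival), so Player P loses. Payoff = 0.0 credits.

(a) 4.7 credits  (b) 0.0 credits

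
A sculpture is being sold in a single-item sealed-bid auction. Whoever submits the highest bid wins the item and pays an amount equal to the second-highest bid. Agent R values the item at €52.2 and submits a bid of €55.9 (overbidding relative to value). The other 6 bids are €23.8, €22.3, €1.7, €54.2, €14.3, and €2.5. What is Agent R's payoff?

Highest competing bid: €54.2.
Agent R's bid €55.9 is the highest overall, so Agent R wins and pays the second-highest bid, €54.2.
Payoff = value − price = €52.2 − €54.2 = -€2.0.
Overbidding won the item at a price above value — truthful bidding would have avoided this loss.

-€2.0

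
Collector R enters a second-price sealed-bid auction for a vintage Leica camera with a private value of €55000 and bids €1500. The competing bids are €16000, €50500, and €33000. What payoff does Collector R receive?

Highest competing bid: €50500.
Collector R's bid €1500 is not the highest, so Collector R loses, pays nothing, and earns zero payoff.

Payoff = €0.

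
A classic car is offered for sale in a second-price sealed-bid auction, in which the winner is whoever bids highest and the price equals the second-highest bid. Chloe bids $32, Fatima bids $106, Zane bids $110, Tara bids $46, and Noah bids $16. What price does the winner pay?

Ordered from highest: Zane $110, then Fatima $106, then Tara $46, then Chloe $32, then Noah $16.
Zane is the highest bidder, so Zane wins.
Under the second-price rule, the price is the second-highest bid: $106.

$106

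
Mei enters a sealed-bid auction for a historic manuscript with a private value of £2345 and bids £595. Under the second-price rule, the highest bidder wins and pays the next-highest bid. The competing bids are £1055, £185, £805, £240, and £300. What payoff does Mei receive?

£0

Highest competing bid: £1055.
Mei's bid £595 is not the highest, so Mei loses, pays nothing, and earns zero payoff.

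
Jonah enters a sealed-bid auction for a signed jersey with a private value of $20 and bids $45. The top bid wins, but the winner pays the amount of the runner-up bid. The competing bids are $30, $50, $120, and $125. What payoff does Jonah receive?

Highest competing bid: $125.
Jonah's bid $45 is not the highest, so Jonah loses, pays nothing, and earns zero payoff.

Jonah's payoff: $0.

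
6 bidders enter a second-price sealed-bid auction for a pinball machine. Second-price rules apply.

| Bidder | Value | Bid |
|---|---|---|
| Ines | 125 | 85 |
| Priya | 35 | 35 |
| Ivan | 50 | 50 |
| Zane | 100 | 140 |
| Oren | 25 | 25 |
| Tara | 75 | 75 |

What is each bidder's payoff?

Ranking the bids: Zane 140; Ines 85; Tara 75; Ivan 50; Priya 35; Oren 25.
Zane has the top bid and wins; the price is the second-highest bid, 85.
Zane's payoff = 100 − 85 = 15. All other bidders lose, so their payoff is 0.

Payoffs: Ines 0, Priya 0, Ivan 0, Zane 15, Oren 0, Tara 0.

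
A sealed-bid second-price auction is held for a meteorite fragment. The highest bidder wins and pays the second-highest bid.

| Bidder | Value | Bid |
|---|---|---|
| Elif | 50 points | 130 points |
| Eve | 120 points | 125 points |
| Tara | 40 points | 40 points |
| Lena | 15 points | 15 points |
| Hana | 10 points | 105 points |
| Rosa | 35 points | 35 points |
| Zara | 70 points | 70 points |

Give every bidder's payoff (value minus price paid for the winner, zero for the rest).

Payoffs: Elif -75 points, Eve 0 points, Tara 0 points, Lena 0 points, Hana 0 points, Rosa 0 points, Zara 0 points.

Bids in descending order: Elif 130 points; Eve 125 points; Hana 105 points; Zara 70 points; Tara 40 points; Rosa 35 points; Lena 15 points.
Elif has the top bid and wins; the price is the second-highest bid, 125 points.
Elif's payoff = 50 points − 125 points = -75 points. All other bidders lose, so their payoff is 0.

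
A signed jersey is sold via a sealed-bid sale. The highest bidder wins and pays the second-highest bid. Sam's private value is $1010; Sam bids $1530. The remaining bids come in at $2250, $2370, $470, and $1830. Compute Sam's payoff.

$0

Highest competing bid: $2370.
Sam's bid $1530 is not the highest, so Sam loses, pays nothing, and earns zero payoff.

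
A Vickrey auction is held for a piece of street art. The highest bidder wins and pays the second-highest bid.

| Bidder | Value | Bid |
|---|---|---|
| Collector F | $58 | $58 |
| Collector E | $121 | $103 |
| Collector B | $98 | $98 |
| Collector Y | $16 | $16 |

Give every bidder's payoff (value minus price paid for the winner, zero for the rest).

Collector F $0, Collector E $23, Collector B $0, Collector Y $0.

Ordered from highest: Collector E $103, then Collector B $98, then Collector F $58, then Collector Y $16.
Collector E has the top bid and wins; the price is the second-highest bid, $98.
Collector E's payoff = $121 − $98 = $23. All other bidders lose, so their payoff is 0.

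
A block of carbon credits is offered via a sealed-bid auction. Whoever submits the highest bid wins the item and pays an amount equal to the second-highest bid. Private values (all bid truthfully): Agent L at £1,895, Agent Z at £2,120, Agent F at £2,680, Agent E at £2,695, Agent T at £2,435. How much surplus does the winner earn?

Ordered from highest: Agent E £2,695 > Agent F £2,680 > Agent T £2,435 > Agent Z £2,120 > Agent L £1,895.
Agent E wins with the top bid and pays the second-highest, £2,680.
Surplus = £2,695 − £2,680 = £15.

Surplus = £15.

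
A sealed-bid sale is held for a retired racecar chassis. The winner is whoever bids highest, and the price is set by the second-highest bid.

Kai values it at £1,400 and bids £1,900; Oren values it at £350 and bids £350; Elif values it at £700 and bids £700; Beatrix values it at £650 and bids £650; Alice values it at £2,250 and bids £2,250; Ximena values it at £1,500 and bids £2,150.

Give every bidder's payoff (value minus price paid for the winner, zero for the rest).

Ranking the bids: Alice £2,250 > Ximena £2,150 > Kai £1,900 > Elif £700 > Beatrix £650 > Oren £350.
Alice has the top bid and wins; the price is the second-highest bid, £2,150.
Alice's payoff = £2,250 − £2,150 = £100. All other bidders lose, so their payoff is 0.

Payoffs: Kai £0, Oren £0, Elif £0, Beatrix £0, Alice £100, Ximena £0.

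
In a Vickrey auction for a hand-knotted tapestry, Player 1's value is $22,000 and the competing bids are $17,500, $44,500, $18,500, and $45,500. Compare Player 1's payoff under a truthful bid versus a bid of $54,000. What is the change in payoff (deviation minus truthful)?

Payoff change: -$23,500.

The highest competing bid is $45,500.
Bidding truthfully at $22,000: the top bid is $45,500 (a rival), so Player 1 loses. Payoff = $0.
Bidding $54,000: Player 1 has the top bid, wins, and pays the second-highest bid $45,500. Payoff = $22,000 − $45,500 = -$23,500.
Change = -$23,500 − $0 = -$23,500.
Deviating from a truthful bid can only lose payoff in a second-price auction — never gain.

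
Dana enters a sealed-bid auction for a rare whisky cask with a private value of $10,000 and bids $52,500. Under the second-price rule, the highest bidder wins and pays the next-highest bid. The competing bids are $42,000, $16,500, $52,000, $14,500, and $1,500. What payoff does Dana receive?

Highest competing bid: $52,000.
Dana's bid $52,500 is the highest overall, so Dana wins and pays the second-highest bid, $52,000.
Payoff = value − price = $10,000 − $52,000 = -$42,000.

-$42,000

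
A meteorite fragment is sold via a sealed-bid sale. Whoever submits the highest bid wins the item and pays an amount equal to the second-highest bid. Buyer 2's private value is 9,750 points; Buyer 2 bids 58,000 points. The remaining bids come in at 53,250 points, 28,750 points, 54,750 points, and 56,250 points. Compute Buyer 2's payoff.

Highest competing bid: 56,250 points.
Buyer 2's bid 58,000 points is the highest overall, so Buyer 2 wins and pays the second-highest bid, 56,250 points.
Payoff = value − price = 9,750 points − 56,250 points = -46,500 points.
Overbidding won the item at a price above value — truthful bidding would have avoided this loss.

Payoff = -46,500 points.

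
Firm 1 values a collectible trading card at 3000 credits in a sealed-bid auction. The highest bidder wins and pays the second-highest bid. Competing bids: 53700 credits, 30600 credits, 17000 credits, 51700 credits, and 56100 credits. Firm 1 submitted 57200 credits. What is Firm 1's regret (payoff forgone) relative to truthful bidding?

The highest competing bid is 56100 credits.
Bidding truthfully at 3000 credits: the top bid is 56100 credits (a rival), so Firm 1 loses. Payoff = 0 credits.
Bidding 57200 credits: Firm 1 has the top bid, wins, and pays the second-highest bid 56100 credits. Payoff = 3000 credits − 56100 credits = -53100 credits.
Regret = truthful payoff − actual payoff = 0 credits − -53100 credits = 53100 credits.
This is the dominant-strategy logic: truthful bidding weakly beats any alternative.

Regret: 53100 credits.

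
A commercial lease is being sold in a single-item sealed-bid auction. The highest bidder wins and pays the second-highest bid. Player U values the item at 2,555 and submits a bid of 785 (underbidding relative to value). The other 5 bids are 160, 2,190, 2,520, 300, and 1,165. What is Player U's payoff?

Highest competing bid: 2,520.
Player U's bid 785 is not the highest, so Player U loses, pays nothing, and earns zero payoff.

Player U's payoff: 0.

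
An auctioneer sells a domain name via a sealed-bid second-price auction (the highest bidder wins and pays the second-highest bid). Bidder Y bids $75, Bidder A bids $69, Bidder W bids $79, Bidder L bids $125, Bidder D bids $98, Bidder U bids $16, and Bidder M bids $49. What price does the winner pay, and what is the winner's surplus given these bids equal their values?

The winner pays $98 for a surplus of $27.

Ranking the bids: Bidder L $125, then Bidder D $98, then Bidder W $79, then Bidder Y $75, then Bidder A $69, then Bidder M $49, then Bidder U $16.
Bidder L is the highest bidder, so Bidder L wins.
Under the second-price rule, the price is the second-highest bid: $98.
Surplus = $125 − $98 = $27.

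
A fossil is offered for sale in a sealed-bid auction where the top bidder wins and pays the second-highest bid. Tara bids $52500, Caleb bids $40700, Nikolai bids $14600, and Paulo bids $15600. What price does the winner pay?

Ranking the bids: Tara $52500; Caleb $40700; Paulo $15600; Nikolai $14600.
Tara is the highest bidder, so Tara wins.
Under the second-price rule, the price is the second-highest bid: $40700.

The winner pays $40700.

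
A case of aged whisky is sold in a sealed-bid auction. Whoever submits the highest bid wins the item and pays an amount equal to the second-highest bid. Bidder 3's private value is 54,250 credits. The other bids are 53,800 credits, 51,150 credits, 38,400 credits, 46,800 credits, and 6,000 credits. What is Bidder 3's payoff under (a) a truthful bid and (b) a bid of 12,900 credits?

The highest competing bid is 53,800 credits.
Bidding truthfully at 54,250 credits: Bidder 3 has the top bid, wins, and pays the second-highest bid 53,800 credits. Payoff = 54,250 credits − 53,800 credits = 450 credits.
Bidding 12,900 credits: the top bid is 53,800 credits (a rival), so Bidder 3 loses. Payoff = 0 credits.

Truthful: 450 credits; alternative: 0 credits.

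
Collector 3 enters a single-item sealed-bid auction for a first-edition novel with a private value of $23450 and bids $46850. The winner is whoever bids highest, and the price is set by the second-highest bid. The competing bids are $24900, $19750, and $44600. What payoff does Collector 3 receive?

Highest competing bid: $44600.
Collector 3's bid $46850 is the highest overall, so Collector 3 wins and pays the second-highest bid, $44600.
Payoff = value − price = $23450 − $44600 = -$21150.

-$21150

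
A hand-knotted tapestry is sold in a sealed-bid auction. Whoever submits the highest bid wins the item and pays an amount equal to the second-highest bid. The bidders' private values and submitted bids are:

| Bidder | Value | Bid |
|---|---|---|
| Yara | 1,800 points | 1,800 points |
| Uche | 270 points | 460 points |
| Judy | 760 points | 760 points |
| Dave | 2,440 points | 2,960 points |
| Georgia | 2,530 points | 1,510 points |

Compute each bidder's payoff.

Payoffs: Yara 0 points, Uche 0 points, Judy 0 points, Dave 640 points, Georgia 0 points.

Sorted high to low: Dave 2,960 points; Yara 1,800 points; Georgia 1,510 points; Judy 760 points; Uche 460 points.
Dave has the top bid and wins; the price is the second-highest bid, 1,800 points.
Dave's payoff = 2,440 points − 1,800 points = 640 points. All other bidders lose, so their payoff is 0.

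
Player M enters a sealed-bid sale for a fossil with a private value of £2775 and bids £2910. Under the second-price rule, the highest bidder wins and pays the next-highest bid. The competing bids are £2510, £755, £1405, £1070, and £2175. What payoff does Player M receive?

Highest competing bid: £2510.
Player M's bid £2910 is the highest overall, so Player M wins and pays the second-highest bid, £2510.
Payoff = value − price = £2775 − £2510 = £265.

£265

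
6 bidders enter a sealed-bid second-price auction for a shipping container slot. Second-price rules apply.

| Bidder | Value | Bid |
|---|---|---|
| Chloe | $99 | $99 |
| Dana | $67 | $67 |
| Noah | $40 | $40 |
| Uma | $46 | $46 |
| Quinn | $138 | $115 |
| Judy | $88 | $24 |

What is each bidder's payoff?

Chloe $0, Dana $0, Noah $0, Uma $0, Quinn $39, Judy $0.

Ordered from highest: Quinn $115 > Chloe $99 > Dana $67 > Uma $46 > Noah $40 > Judy $24.
Quinn has the top bid and wins; the price is the second-highest bid, $99.
Quinn's payoff = $138 − $99 = $39. All other bidders lose, so their payoff is 0.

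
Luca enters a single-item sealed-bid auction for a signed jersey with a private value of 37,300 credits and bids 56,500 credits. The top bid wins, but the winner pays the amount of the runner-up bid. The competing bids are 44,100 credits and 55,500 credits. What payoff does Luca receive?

Highest competing bid: 55,500 credits.
Luca's bid 56,500 credits is the highest overall, so Luca wins and pays the second-highest bid, 55,500 credits.
Payoff = value − price = 37,300 credits − 55,500 credits = -18,200 credits.
Overbidding won the item at a price above value — truthful bidding would have avoided this loss.

Payoff = -18,200 credits.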